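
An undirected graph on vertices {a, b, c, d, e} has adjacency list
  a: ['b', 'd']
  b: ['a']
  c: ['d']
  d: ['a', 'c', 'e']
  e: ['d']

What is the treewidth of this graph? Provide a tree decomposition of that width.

Treewidth 1.
Bags: B1 = {c, d}  B2 = {d, e}  B3 = {a, d}  B4 = {a, b}
Tree: B1–B2, B1–B3, B3–B4

Every bag has size at most 2, so the width is 2 − 1 = 1 and tw(G) ≤ 1. Since G has at least one edge (e.g. c–d), it is not an edgeless graph, so tw(G) ≥ 1. The upper and lower bounds meet at 1, so that is the treewidth.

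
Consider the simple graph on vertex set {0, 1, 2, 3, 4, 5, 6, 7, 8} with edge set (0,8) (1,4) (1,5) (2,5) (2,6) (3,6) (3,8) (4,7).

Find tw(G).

A width-1 tree decomposition is:
Bags: B1 = {4, 7}  B2 = {1, 4}  B3 = {1, 5}  B4 = {2, 5}  B5 = {2, 6}  B6 = {3, 6}  B7 = {3, 8}  B8 = {0, 8}
Tree: B1–B2, B2–B3, B3–B4, B4–B5, B5–B6, B6–B7, B7–B8
Each bag holds 2 vertices, so the decomposition has width 1, which upper-bounds the treewidth. Any graph with an edge has treewidth ≥ 1, and G has the edge 7–4. Therefore the treewidth is 1.

1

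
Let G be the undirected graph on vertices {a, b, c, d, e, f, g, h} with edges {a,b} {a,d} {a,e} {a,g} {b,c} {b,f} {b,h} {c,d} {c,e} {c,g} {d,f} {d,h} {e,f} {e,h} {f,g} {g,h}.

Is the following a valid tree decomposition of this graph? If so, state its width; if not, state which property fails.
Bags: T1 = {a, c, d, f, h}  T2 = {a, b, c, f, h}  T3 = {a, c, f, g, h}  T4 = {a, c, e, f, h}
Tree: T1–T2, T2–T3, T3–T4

Every vertex of G appears in some bag (union = {a, b, c, d, e, f, g, h}); every edge is covered by a bag; and for each vertex v the set of bags containing v is connected in the bag tree. The decomposition is therefore valid. The largest bag has 5 vertices, so the width is 4.

Yes; width 4.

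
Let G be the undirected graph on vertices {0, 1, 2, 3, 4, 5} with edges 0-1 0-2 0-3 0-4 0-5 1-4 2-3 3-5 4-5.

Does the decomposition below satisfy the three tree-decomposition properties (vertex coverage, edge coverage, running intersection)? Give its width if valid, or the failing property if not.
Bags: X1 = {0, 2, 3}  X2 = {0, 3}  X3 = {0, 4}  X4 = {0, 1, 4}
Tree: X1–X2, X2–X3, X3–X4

A tree decomposition must satisfy three properties: every vertex lies in some bag; for every edge, both endpoints lie together in some bag; and for every vertex, the bags containing it form a connected subtree. Here vertex 5 appears in no bag, so the decomposition is invalid.

No — vertex 5 appears in no bag.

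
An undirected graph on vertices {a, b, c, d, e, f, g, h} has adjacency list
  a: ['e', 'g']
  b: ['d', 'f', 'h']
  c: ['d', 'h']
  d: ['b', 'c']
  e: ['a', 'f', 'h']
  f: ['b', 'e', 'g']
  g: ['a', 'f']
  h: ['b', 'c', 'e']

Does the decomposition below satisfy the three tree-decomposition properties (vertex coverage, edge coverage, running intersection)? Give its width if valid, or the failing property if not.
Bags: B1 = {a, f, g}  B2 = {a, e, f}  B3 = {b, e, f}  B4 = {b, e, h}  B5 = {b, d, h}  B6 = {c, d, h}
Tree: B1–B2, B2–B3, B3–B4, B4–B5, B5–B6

Vertex coverage: the bags together contain {a, b, c, d, e, f, g, h}, the full vertex set. Edge coverage: each edge of G has both endpoints in at least one bag. Running intersection: for every vertex, the bags containing it form a connected subtree. All three properties hold, so this is a valid tree decomposition of width max|bag| − 1 = 2, and hence tw(G) ≤ 2.

Yes; width 2.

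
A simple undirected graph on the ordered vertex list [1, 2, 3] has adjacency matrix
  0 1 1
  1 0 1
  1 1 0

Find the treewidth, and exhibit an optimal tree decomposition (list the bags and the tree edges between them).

Treewidth 2.
Bags: B1 = {1, 2, 3}
Tree: (single bag)

With just one bag of size 3, the width is 3 − 1 = 2, so tw(G) ≤ 2. Conversely, {1, 2, 3} is a clique of size 3, and the vertices of any clique must share a bag in every tree decomposition; so some bag has ≥ 3 vertices and tw(G) ≥ 2. Therefore the treewidth is 2.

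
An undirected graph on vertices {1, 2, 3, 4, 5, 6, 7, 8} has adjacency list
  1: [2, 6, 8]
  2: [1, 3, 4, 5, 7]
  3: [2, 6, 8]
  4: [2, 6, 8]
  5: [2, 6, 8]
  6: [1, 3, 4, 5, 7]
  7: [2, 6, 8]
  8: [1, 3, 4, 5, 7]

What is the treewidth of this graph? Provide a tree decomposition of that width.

Treewidth 3.
Bags: B1 = {1, 2, 6, 8}  B2 = {2, 6, 7, 8}  B3 = {2, 5, 6, 8}  B4 = {2, 3, 6, 8}  B5 = {2, 4, 6, 8}
Tree: B1–B2, B2–B3, B3–B4, B4–B5

The largest bag has 4 vertices, giving width 3; this decomposition certifies tw(G) ≤ 3. For the lower bound: the 4 vertex sets {1,6}, {7,8}, {2}, {5} are disjoint, each induces a connected subgraph, and every pair is joined by at least one edge of G. Contracting each set to a single vertex therefore yields K_{4} as a minor, and since treewidth is minor-monotone, tw(G) ≥ tw(K_{4}) = 3. Hence tw(G) = 3 exactly.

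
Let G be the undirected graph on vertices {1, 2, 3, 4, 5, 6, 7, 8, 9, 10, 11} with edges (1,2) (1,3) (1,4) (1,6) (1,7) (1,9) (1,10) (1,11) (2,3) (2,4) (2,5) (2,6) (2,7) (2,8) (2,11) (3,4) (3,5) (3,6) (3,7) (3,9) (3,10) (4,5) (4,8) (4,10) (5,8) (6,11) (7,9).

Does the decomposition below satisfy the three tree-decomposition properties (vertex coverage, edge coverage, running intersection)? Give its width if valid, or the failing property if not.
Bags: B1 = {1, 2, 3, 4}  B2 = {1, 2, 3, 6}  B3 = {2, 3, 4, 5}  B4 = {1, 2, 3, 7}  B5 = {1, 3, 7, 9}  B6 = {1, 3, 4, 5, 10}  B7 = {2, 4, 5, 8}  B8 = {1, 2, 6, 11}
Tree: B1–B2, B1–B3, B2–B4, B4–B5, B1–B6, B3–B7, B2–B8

No — bags containing vertex 5 are not connected in the tree.

A tree decomposition must satisfy three properties: every vertex lies in some bag; for every edge, both endpoints lie together in some bag; and for every vertex, the bags containing it form a connected subtree. Here bags containing vertex 5 are not connected in the tree, so the decomposition is invalid.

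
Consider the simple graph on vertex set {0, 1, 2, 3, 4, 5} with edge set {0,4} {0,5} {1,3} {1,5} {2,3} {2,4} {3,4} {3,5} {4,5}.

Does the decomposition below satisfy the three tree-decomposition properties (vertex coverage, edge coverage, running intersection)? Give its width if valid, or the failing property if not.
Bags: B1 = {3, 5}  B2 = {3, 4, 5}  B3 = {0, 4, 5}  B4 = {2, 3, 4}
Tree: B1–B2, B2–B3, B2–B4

No — vertex 1 appears in no bag.

A tree decomposition must satisfy three properties: every vertex lies in some bag; for every edge, both endpoints lie together in some bag; and for every vertex, the bags containing it form a connected subtree. Here vertex 1 appears in no bag, so the decomposition is invalid.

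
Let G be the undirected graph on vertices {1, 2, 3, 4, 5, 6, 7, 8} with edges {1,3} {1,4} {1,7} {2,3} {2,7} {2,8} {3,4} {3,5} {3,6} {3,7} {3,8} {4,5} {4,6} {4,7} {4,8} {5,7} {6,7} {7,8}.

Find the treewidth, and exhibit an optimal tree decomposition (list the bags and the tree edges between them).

The largest bag has 4 vertices, giving width 3; this decomposition certifies tw(G) ≤ 3. On the other hand G contains the 4-clique {2, 3, 7, 8}. A clique must lie in a single bag of any decomposition, so no decomposition can have width below 3. The upper and lower bounds meet at 3, so that is the treewidth.

Treewidth 3.
One such decomposition:
Bags: B1 = {1, 3, 4, 7}  B2 = {3, 4, 6, 7}  B3 = {3, 4, 7, 8}  B4 = {3, 4, 5, 7}  B5 = {2, 3, 7, 8}
Tree: B1–B2, B1–B3, B2–B4, B3–B5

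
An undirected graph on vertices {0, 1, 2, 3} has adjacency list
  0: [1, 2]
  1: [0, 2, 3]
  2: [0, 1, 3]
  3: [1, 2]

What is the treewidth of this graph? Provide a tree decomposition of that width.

Treewidth 2.
Bags: B1 = {0, 1, 2}  B2 = {1, 2, 3}
Tree: B1–B2

The largest bag has 3 vertices, giving width 2; this decomposition certifies tw(G) ≤ 2. On the other hand G contains the 3-clique {0, 1, 2}. A clique must lie in a single bag of any decomposition, so no decomposition can have width below 2. Combining the bounds, tw(G) = 2.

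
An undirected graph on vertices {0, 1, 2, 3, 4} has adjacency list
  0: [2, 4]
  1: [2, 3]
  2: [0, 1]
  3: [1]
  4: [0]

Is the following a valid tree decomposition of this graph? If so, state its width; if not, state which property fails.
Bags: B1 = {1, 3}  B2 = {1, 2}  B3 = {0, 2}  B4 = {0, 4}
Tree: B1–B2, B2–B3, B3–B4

Yes; width 1.

Vertex coverage: the bags together contain {0, 1, 2, 3, 4}, the full vertex set. Edge coverage: each edge of G has both endpoints in at least one bag. Running intersection: for every vertex, the bags containing it form a connected subtree. All three properties hold, so this is a valid tree decomposition of width max|bag| − 1 = 1, and hence tw(G) ≤ 1.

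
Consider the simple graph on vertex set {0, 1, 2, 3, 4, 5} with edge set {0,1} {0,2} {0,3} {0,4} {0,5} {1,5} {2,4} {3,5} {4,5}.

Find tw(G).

A width-2 tree decomposition is:
Bags: B1 = {0, 4, 5}  B2 = {0, 2, 4}  B3 = {0, 1, 5}  B4 = {0, 3, 5}
Tree: B1–B2, B1–B3, B1–B4
The largest bag has 3 vertices, giving width 2; this decomposition certifies tw(G) ≤ 2. For the lower bound, the 3 vertices {0, 2, 4} are pairwise adjacent, and any tree decomposition puts a clique entirely inside one bag — forcing width ≥ 2. The upper and lower bounds meet at 2, so that is the treewidth.

2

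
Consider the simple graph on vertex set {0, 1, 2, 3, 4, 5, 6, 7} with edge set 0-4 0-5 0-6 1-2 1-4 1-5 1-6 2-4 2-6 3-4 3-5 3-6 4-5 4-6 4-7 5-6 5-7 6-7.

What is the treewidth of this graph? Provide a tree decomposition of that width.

The largest bag has 4 vertices, giving width 3; this decomposition certifies tw(G) ≤ 3. For the lower bound, the 4 vertices {1, 2, 4, 6} are pairwise adjacent, and any tree decomposition puts a clique entirely inside one bag — forcing width ≥ 3. The upper and lower bounds meet at 3, so that is the treewidth.

Treewidth 3.
Bags: B1 = {0, 4, 5, 6}  B2 = {1, 4, 5, 6}  B3 = {3, 4, 5, 6}  B4 = {1, 2, 4, 6}  B5 = {4, 5, 6, 7}
Tree: B1–B2, B1–B3, B2–B4, B2–B5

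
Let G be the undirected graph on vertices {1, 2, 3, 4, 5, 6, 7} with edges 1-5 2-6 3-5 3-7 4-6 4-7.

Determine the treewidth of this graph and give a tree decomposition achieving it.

The largest bag has 2 vertices, giving width 1; this decomposition certifies tw(G) ≤ 1. G has an edge, so its treewidth is at least 1. Combining the bounds, tw(G) = 1.

Treewidth 1.
Bags: B1 = {2, 6}  B2 = {4, 6}  B3 = {4, 7}  B4 = {3, 7}  B5 = {3, 5}  B6 = {1, 5}
Tree: B1–B2, B2–B3, B3–B4, B4–B5, B5–B6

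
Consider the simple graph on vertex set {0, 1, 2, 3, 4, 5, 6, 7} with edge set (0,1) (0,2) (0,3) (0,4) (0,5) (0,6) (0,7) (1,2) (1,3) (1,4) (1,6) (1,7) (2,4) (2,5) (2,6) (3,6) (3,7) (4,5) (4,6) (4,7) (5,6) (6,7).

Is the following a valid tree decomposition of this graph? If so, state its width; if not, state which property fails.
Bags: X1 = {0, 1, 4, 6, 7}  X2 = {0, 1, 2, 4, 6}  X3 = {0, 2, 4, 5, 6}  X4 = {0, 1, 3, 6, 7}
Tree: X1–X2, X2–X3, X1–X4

Yes; width 4.

Every vertex of G appears in some bag (union = {0, 1, 2, 3, 4, 5, 6, 7}); every edge is covered by a bag; and for each vertex v the set of bags containing v is connected in the bag tree. The decomposition is therefore valid. The largest bag has 5 vertices, so the width is 4.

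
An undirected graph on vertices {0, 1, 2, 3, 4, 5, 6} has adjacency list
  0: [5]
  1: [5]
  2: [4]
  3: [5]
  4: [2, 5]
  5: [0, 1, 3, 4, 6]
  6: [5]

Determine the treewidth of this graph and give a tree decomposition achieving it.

Every bag has size at most 2, so the width is 2 − 1 = 1 and tw(G) ≤ 1. Any graph with an edge has treewidth ≥ 1, and G has the edge 4–5. Combining the bounds, tw(G) = 1.

Treewidth 1.
One optimal decomposition is:
Bags: B1 = {4, 5}  B2 = {3, 5}  B3 = {1, 5}  B4 = {0, 5}  B5 = {5, 6}  B6 = {2, 4}
Tree: B1–B2, B1–B3, B1–B4, B3–B5, B1–B6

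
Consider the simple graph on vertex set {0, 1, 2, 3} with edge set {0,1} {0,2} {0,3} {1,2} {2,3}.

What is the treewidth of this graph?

A width-2 tree decomposition is:
Bags: B1 = {0, 2, 3}  B2 = {0, 1, 2}
Tree: B1–B2
Each bag holds 3 vertices, so the decomposition has width 2, which upper-bounds the treewidth. Conversely, {0, 1, 2} is a clique of size 3, and the vertices of any clique must share a bag in every tree decomposition; so some bag has ≥ 3 vertices and tw(G) ≥ 2. The upper and lower bounds meet at 2, so that is the treewidth.

2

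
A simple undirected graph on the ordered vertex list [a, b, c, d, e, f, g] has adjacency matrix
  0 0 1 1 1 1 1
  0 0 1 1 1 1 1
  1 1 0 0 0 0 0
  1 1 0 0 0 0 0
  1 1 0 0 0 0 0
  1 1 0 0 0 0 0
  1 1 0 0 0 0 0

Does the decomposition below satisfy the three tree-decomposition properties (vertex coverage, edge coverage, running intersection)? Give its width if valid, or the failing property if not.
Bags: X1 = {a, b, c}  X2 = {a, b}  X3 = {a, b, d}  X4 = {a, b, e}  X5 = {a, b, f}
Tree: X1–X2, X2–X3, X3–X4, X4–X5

A tree decomposition must satisfy three properties: every vertex lies in some bag; for every edge, both endpoints lie together in some bag; and for every vertex, the bags containing it form a connected subtree. Here vertex g appears in no bag, so the decomposition is invalid.

No — vertex g appears in no bag.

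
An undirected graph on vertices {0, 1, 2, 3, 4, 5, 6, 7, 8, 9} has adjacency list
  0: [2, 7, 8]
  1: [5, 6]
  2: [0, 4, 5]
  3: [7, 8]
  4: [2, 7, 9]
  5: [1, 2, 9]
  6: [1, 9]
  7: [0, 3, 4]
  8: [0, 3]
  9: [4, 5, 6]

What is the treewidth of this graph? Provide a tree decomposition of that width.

Treewidth 2.
One such decomposition:
Bags: B1 = {3, 7, 8}  B2 = {0, 7, 8}  B3 = {0, 4, 7}  B4 = {0, 2, 4}  B5 = {2, 4, 9}  B6 = {2, 5, 9}  B7 = {5, 6, 9}  B8 = {1, 5, 6}
Tree: B1–B2, B2–B3, B3–B4, B4–B5, B5–B6, B6–B7, B7–B8

The largest bag has 3 vertices, giving width 2; this decomposition certifies tw(G) ≤ 2. Since 3–8–0–7–3 is a cycle in G, G is not acyclic. Forests are exactly the graphs of treewidth ≤ 1, so tw(G) ≥ 2. Hence tw(G) = 2 exactly.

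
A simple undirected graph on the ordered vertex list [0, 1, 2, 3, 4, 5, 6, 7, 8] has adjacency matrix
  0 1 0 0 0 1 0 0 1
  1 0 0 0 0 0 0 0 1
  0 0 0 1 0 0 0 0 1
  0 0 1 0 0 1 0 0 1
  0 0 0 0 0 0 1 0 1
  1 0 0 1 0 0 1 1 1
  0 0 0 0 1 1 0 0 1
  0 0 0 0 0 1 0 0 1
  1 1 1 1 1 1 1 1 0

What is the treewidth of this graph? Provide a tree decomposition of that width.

Treewidth 2.
One optimal decomposition is:
Bags: B1 = {3, 5, 8}  B2 = {5, 6, 8}  B3 = {4, 6, 8}  B4 = {0, 5, 8}  B5 = {5, 7, 8}  B6 = {0, 1, 8}  B7 = {2, 3, 8}
Tree: B1–B2, B2–B3, B2–B4, B4–B5, B4–B6, B1–B7

The largest bag has 3 vertices, giving width 2; this decomposition certifies tw(G) ≤ 2. Conversely, {0, 1, 8} is a clique of size 3, and the vertices of any clique must share a bag in every tree decomposition; so some bag has ≥ 3 vertices and tw(G) ≥ 2. The upper and lower bounds meet at 2, so that is the treewidth.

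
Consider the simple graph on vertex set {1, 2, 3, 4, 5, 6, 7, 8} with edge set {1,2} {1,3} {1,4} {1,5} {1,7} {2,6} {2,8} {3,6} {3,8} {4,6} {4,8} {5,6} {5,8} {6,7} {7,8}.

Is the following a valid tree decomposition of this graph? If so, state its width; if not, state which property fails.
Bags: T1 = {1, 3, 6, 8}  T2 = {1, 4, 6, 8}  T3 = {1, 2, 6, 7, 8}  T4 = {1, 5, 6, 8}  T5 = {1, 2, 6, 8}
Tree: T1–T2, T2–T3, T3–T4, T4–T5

A tree decomposition must satisfy three properties: every vertex lies in some bag; for every edge, both endpoints lie together in some bag; and for every vertex, the bags containing it form a connected subtree. Here bags containing vertex 2 are not connected in the tree, so the decomposition is invalid.

No — bags containing vertex 2 are not connected in the tree.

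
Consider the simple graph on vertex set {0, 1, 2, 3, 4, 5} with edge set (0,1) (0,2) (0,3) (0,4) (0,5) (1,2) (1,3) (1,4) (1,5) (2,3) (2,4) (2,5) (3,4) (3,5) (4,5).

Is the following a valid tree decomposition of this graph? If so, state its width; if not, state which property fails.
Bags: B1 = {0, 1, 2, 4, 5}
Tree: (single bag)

No — vertex 3 appears in no bag.

A tree decomposition must satisfy three properties: every vertex lies in some bag; for every edge, both endpoints lie together in some bag; and for every vertex, the bags containing it form a connected subtree. Here vertex 3 appears in no bag, so the decomposition is invalid.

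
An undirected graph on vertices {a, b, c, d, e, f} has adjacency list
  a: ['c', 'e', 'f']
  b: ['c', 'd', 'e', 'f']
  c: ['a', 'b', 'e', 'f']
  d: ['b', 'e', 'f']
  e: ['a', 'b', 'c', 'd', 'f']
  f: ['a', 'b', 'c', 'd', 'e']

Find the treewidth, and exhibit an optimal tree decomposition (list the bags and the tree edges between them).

The largest bag has 4 vertices, giving width 3; this decomposition certifies tw(G) ≤ 3. Conversely, {b, d, e, f} is a clique of size 4, and the vertices of any clique must share a bag in every tree decomposition; so some bag has ≥ 4 vertices and tw(G) ≥ 3. The upper and lower bounds meet at 3, so that is the treewidth.

Treewidth 3.
Bags: B1 = {b, d, e, f}  B2 = {b, c, e, f}  B3 = {a, c, e, f}
Tree: B1–B2, B2–B3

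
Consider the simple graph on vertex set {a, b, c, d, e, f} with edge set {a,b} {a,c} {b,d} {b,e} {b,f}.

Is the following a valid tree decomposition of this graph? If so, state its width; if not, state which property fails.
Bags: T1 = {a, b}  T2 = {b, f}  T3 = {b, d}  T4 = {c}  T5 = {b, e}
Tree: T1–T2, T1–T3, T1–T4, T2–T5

A tree decomposition must satisfy three properties: every vertex lies in some bag; for every edge, both endpoints lie together in some bag; and for every vertex, the bags containing it form a connected subtree. Here edge (a,c) lies in no bag, so the decomposition is invalid.

No — edge (a,c) lies in no bag.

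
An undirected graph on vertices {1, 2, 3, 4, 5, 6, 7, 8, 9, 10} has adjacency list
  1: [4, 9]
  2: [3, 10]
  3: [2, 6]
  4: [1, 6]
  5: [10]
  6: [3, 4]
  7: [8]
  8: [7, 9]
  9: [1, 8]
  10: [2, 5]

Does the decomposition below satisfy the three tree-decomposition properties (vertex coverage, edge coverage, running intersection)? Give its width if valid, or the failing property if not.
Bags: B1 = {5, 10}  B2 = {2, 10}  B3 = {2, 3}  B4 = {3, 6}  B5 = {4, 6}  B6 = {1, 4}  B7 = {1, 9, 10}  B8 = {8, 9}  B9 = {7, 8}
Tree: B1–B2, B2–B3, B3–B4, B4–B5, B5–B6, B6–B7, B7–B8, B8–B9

A tree decomposition must satisfy three properties: every vertex lies in some bag; for every edge, both endpoints lie together in some bag; and for every vertex, the bags containing it form a connected subtree. Here bags containing vertex 10 are not connected in the tree, so the decomposition is invalid.

No — bags containing vertex 10 are not connected in the tree.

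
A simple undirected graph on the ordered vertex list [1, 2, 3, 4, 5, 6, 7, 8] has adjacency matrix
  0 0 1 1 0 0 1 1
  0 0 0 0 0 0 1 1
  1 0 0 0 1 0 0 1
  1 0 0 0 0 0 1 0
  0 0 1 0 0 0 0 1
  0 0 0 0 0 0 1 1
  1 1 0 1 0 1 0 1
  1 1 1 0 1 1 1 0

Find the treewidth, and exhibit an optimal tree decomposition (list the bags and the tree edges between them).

The largest bag has 3 vertices, giving width 2; this decomposition certifies tw(G) ≤ 2. Conversely, {1, 3, 8} is a clique of size 3, and the vertices of any clique must share a bag in every tree decomposition; so some bag has ≥ 3 vertices and tw(G) ≥ 2. Combining the bounds, tw(G) = 2.

Treewidth 2.
One optimal decomposition is:
Bags: B1 = {6, 7, 8}  B2 = {2, 7, 8}  B3 = {1, 7, 8}  B4 = {1, 3, 8}  B5 = {1, 4, 7}  B6 = {3, 5, 8}
Tree: B1–B2, B1–B3, B3–B4, B3–B5, B4–B6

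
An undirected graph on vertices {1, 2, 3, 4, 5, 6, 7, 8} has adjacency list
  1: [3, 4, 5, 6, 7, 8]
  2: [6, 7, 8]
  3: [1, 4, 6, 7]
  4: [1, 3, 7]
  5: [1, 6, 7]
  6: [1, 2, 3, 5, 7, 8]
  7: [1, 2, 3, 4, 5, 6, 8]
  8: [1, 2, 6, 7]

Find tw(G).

A width-3 tree decomposition is:
Bags: B1 = {1, 6, 7, 8}  B2 = {1, 3, 6, 7}  B3 = {1, 3, 4, 7}  B4 = {1, 5, 6, 7}  B5 = {2, 6, 7, 8}
Tree: B1–B2, B2–B3, B1–B4, B1–B5
Each bag holds 4 vertices, so the decomposition has width 3, which upper-bounds the treewidth. On the other hand G contains the 4-clique {1, 3, 4, 7}. A clique must lie in a single bag of any decomposition, so no decomposition can have width below 3. The upper and lower bounds meet at 3, so that is the treewidth.

3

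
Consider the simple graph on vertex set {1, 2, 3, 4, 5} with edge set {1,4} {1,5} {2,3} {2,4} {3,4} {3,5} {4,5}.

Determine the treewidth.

2

A width-2 tree decomposition is:
Bags: B1 = {2, 3, 4}  B2 = {3, 4, 5}  B3 = {1, 4, 5}
Tree: B1–B2, B2–B3
The largest bag has 3 vertices, giving width 2; this decomposition certifies tw(G) ≤ 2. For the lower bound, the 3 vertices {1, 4, 5} are pairwise adjacent, and any tree decomposition puts a clique entirely inside one bag — forcing width ≥ 2. Hence tw(G) = 2 exactly.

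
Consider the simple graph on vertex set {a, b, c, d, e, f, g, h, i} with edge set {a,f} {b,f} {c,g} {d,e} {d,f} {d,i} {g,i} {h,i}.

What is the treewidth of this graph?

1

A width-1 tree decomposition is:
Bags: B1 = {d, i}  B2 = {d, f}  B3 = {h, i}  B4 = {d, e}  B5 = {b, f}  B6 = {g, i}  B7 = {a, f}  B8 = {c, g}
Tree: B1–B2, B1–B3, B2–B4, B2–B5, B1–B6, B2–B7, B6–B8
Every bag has size at most 2, so the width is 2 − 1 = 1 and tw(G) ≤ 1. G has an edge, so its treewidth is at least 1. Hence tw(G) = 1 exactly.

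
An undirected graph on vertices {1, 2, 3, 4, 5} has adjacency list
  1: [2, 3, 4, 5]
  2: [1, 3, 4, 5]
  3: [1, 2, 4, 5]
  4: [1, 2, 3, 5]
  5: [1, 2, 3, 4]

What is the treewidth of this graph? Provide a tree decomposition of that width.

A single bag containing all 5 vertices is trivially a valid decomposition of width 4. For the lower bound, the 5 vertices {1, 2, 3, 4, 5} are pairwise adjacent, and any tree decomposition puts a clique entirely inside one bag — forcing width ≥ 4. Therefore the treewidth is 4.

Treewidth 4.
Bags: B1 = {1, 2, 3, 4, 5}
Tree: (single bag)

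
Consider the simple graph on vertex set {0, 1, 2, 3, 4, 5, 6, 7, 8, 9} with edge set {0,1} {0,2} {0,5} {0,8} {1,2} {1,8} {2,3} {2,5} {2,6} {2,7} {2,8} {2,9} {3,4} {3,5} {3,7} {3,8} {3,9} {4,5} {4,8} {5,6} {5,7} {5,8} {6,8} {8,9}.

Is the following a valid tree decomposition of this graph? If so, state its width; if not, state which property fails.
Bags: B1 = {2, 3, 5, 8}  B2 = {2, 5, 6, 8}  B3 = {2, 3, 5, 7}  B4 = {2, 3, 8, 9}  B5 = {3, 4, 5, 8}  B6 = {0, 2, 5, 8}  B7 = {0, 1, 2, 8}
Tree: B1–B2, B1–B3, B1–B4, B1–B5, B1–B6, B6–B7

Vertex coverage: the bags together contain {0, 1, 2, 3, 4, 5, 6, 7, 8, 9}, the full vertex set. Edge coverage: each edge of G has both endpoints in at least one bag. Running intersection: for every vertex, the bags containing it form a connected subtree. All three properties hold, so this is a valid tree decomposition of width max|bag| − 1 = 3, and hence tw(G) ≤ 3.

Yes; width 3.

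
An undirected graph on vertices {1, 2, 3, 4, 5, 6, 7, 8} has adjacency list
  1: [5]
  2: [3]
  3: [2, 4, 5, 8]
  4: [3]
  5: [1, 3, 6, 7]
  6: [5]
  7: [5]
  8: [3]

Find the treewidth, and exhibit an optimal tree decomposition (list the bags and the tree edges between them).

The largest bag has 2 vertices, giving width 1; this decomposition certifies tw(G) ≤ 1. Since G has at least one edge (e.g. 4–3), it is not an edgeless graph, so tw(G) ≥ 1. Therefore the treewidth is 1.

Treewidth 1.
Bags: B1 = {3, 4}  B2 = {3, 5}  B3 = {2, 3}  B4 = {5, 7}  B5 = {3, 8}  B6 = {5, 6}  B7 = {1, 5}
Tree: B1–B2, B1–B3, B2–B4, B3–B5, B4–B6, B2–B7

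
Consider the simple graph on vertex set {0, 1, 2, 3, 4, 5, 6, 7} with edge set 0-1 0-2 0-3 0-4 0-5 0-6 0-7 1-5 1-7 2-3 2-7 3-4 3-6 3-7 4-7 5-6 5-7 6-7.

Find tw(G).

A width-3 tree decomposition is:
Bags: B1 = {0, 3, 4, 7}  B2 = {0, 3, 6, 7}  B3 = {0, 5, 6, 7}  B4 = {0, 2, 3, 7}  B5 = {0, 1, 5, 7}
Tree: B1–B2, B2–B3, B1–B4, B3–B5
Every bag has size at most 4, so the width is 4 − 1 = 3 and tw(G) ≤ 3. On the other hand G contains the 4-clique {0, 1, 5, 7}. A clique must lie in a single bag of any decomposition, so no decomposition can have width below 3. The upper and lower bounds meet at 3, so that is the treewidth.

3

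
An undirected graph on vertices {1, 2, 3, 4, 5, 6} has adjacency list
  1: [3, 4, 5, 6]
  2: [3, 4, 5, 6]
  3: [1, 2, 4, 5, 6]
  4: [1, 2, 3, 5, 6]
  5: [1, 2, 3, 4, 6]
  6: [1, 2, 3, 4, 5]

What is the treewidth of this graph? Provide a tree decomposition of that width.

Every bag has size at most 5, so the width is 5 − 1 = 4 and tw(G) ≤ 4. On the other hand G contains the 5-clique {1, 3, 4, 5, 6}. A clique must lie in a single bag of any decomposition, so no decomposition can have width below 4. Combining the bounds, tw(G) = 4.

Treewidth 4.
One optimal decomposition is:
Bags: B1 = {1, 3, 4, 5, 6}  B2 = {2, 3, 4, 5, 6}
Tree: B1–B2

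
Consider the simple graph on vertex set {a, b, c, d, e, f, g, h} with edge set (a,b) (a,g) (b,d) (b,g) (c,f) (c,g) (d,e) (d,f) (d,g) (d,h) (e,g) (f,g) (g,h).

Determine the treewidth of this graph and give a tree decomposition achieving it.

Treewidth 2.
Bags: B1 = {a, b, g}  B2 = {b, d, g}  B3 = {d, f, g}  B4 = {d, e, g}  B5 = {d, g, h}  B6 = {c, f, g}
Tree: B1–B2, B2–B3, B3–B4, B2–B5, B3–B6

The largest bag has 3 vertices, giving width 2; this decomposition certifies tw(G) ≤ 2. Conversely, {d, e, g} is a clique of size 3, and the vertices of any clique must share a bag in every tree decomposition; so some bag has ≥ 3 vertices and tw(G) ≥ 2. Therefore the treewidth is 2.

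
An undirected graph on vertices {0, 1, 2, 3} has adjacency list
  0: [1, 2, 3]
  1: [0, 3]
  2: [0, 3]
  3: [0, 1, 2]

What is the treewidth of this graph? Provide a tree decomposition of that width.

Each bag holds 3 vertices, so the decomposition has width 2, which upper-bounds the treewidth. On the other hand G contains the 3-clique {0, 1, 3}. A clique must lie in a single bag of any decomposition, so no decomposition can have width below 2. Combining the bounds, tw(G) = 2.

Treewidth 2.
One such decomposition:
Bags: B1 = {0, 2, 3}  B2 = {0, 1, 3}
Tree: B1–B2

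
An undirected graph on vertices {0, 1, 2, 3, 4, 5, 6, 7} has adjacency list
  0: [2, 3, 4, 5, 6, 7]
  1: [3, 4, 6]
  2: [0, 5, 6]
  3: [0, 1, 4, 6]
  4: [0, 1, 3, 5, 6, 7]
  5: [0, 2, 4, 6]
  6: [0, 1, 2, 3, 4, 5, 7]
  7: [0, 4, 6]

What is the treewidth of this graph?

A width-3 tree decomposition is:
Bags: B1 = {0, 4, 5, 6}  B2 = {0, 2, 5, 6}  B3 = {0, 4, 6, 7}  B4 = {0, 3, 4, 6}  B5 = {1, 3, 4, 6}
Tree: B1–B2, B1–B3, B1–B4, B4–B5
The largest bag has 4 vertices, giving width 3; this decomposition certifies tw(G) ≤ 3. Conversely, {0, 2, 5, 6} is a clique of size 4, and the vertices of any clique must share a bag in every tree decomposition; so some bag has ≥ 4 vertices and tw(G) ≥ 3. Combining the bounds, tw(G) = 3.

3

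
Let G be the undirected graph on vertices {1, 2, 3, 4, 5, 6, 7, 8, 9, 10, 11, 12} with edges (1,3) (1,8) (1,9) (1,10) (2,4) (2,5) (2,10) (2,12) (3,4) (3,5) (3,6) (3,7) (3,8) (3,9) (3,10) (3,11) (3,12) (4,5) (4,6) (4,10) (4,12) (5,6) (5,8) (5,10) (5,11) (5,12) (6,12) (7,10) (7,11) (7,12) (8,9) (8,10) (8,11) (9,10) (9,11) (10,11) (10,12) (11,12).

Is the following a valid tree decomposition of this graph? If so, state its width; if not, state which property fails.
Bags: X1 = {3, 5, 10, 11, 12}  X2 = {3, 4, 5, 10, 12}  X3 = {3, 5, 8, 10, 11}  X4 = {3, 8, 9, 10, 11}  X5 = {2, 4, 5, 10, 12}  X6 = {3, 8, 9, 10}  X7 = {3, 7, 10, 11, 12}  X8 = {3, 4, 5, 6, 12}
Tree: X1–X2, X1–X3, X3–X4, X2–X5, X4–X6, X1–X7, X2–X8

No — vertex 1 appears in no bag.

A tree decomposition must satisfy three properties: every vertex lies in some bag; for every edge, both endpoints lie together in some bag; and for every vertex, the bags containing it form a connected subtree. Here vertex 1 appears in no bag, so the decomposition is invalid.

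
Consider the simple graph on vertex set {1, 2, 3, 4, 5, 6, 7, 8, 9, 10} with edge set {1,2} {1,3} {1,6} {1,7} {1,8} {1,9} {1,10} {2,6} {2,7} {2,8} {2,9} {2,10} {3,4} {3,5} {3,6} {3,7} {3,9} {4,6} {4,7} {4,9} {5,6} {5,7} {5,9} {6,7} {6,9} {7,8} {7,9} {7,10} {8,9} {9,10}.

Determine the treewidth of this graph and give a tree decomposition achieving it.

The largest bag has 5 vertices, giving width 4; this decomposition certifies tw(G) ≤ 4. On the other hand G contains the 5-clique {1, 2, 7, 8, 9}. A clique must lie in a single bag of any decomposition, so no decomposition can have width below 4. Therefore the treewidth is 4.

Treewidth 4.
Bags: B1 = {1, 3, 6, 7, 9}  B2 = {3, 4, 6, 7, 9}  B3 = {3, 5, 6, 7, 9}  B4 = {1, 2, 6, 7, 9}  B5 = {1, 2, 7, 8, 9}  B6 = {1, 2, 7, 9, 10}
Tree: B1–B2, B2–B3, B1–B4, B4–B5, B5–B6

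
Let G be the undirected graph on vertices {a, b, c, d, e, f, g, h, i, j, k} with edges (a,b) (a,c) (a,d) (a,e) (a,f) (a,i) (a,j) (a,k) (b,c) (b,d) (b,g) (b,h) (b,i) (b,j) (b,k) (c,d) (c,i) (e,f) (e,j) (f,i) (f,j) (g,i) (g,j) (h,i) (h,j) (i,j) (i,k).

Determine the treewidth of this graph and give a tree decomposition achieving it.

Treewidth 3.
Bags: B1 = {a, b, c, i}  B2 = {a, b, i, j}  B3 = {a, f, i, j}  B4 = {b, g, i, j}  B5 = {b, h, i, j}  B6 = {a, b, c, d}  B7 = {a, e, f, j}  B8 = {a, b, i, k}
Tree: B1–B2, B2–B3, B2–B4, B2–B5, B1–B6, B3–B7, B1–B8

Every bag has size at most 4, so the width is 4 − 1 = 3 and tw(G) ≤ 3. On the other hand G contains the 4-clique {a, e, f, j}. A clique must lie in a single bag of any decomposition, so no decomposition can have width below 3. Therefore the treewidth is 3.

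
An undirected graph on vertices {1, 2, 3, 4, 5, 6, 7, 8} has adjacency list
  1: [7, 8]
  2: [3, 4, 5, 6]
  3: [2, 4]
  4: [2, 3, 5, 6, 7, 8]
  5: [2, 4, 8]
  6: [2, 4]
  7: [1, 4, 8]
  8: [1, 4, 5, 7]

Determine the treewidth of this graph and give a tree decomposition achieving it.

Treewidth 2.
Bags: B1 = {4, 7, 8}  B2 = {1, 7, 8}  B3 = {4, 5, 8}  B4 = {2, 4, 5}  B5 = {2, 3, 4}  B6 = {2, 4, 6}
Tree: B1–B2, B1–B3, B3–B4, B4–B5, B4–B6

The largest bag has 3 vertices, giving width 2; this decomposition certifies tw(G) ≤ 2. For the lower bound, the 3 vertices {1, 7, 8} are pairwise adjacent, and any tree decomposition puts a clique entirely inside one bag — forcing width ≥ 2. Combining the bounds, tw(G) = 2.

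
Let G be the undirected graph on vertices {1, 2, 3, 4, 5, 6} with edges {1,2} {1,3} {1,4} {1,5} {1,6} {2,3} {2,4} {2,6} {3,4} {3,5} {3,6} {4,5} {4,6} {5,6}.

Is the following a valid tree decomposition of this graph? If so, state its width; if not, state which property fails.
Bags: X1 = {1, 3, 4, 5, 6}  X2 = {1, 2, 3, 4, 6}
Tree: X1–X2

Yes; width 4.

Checking the three conditions: (i) the bags cover all of {1, 2, 3, 4, 5, 6}; (ii) for each edge, some bag contains both endpoints; (iii) the bags containing any fixed vertex form a subtree. All hold, so the decomposition is valid with width 5 − 1 = 4.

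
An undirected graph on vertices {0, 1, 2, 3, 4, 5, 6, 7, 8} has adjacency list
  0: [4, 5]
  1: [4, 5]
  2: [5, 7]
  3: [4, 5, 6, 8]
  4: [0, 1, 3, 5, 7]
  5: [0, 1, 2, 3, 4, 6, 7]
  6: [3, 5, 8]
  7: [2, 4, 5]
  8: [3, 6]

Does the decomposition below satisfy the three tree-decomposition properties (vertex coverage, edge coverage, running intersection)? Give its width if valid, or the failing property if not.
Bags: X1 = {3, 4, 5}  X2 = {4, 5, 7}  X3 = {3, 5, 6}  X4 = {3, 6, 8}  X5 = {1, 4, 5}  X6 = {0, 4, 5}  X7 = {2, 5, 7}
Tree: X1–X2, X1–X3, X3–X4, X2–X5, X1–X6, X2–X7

Checking the three conditions: (i) the bags cover all of {0, 1, 2, 3, 4, 5, 6, 7, 8}; (ii) for each edge, some bag contains both endpoints; (iii) the bags containing any fixed vertex form a subtree. All hold, so the decomposition is valid with width 3 − 1 = 2.

Yes; width 2.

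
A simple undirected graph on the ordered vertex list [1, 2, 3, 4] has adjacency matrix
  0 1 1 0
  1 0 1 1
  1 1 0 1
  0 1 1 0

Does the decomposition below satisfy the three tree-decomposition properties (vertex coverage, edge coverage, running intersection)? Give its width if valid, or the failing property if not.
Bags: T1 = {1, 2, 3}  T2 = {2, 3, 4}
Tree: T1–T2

Checking the three conditions: (i) the bags cover all of {1, 2, 3, 4}; (ii) for each edge, some bag contains both endpoints; (iii) the bags containing any fixed vertex form a subtree. All hold, so the decomposition is valid with width 3 − 1 = 2.

Yes; width 2.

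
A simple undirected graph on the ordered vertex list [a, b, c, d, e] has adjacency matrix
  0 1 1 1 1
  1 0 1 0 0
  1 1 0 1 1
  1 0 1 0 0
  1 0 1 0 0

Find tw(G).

A width-2 tree decomposition is:
Bags: B1 = {a, c, e}  B2 = {a, c, d}  B3 = {a, b, c}
Tree: B1–B2, B2–B3
Every bag has size at most 3, so the width is 3 − 1 = 2 and tw(G) ≤ 2. On the other hand G contains the 3-clique {a, c, d}. A clique must lie in a single bag of any decomposition, so no decomposition can have width below 2. The upper and lower bounds meet at 2, so that is the treewidth.

2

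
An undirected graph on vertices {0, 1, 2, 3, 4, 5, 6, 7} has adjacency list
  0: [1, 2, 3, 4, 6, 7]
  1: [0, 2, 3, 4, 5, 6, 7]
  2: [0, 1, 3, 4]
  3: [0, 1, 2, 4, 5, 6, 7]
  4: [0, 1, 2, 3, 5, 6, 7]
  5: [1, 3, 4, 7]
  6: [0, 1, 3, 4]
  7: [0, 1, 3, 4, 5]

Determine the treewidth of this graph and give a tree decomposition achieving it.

Treewidth 4.
Bags: B1 = {0, 1, 3, 4, 7}  B2 = {0, 1, 3, 4, 6}  B3 = {1, 3, 4, 5, 7}  B4 = {0, 1, 2, 3, 4}
Tree: B1–B2, B1–B3, B2–B4

Every bag has size at most 5, so the width is 5 − 1 = 4 and tw(G) ≤ 4. On the other hand G contains the 5-clique {0, 1, 2, 3, 4}. A clique must lie in a single bag of any decomposition, so no decomposition can have width below 4. Combining the bounds, tw(G) = 4.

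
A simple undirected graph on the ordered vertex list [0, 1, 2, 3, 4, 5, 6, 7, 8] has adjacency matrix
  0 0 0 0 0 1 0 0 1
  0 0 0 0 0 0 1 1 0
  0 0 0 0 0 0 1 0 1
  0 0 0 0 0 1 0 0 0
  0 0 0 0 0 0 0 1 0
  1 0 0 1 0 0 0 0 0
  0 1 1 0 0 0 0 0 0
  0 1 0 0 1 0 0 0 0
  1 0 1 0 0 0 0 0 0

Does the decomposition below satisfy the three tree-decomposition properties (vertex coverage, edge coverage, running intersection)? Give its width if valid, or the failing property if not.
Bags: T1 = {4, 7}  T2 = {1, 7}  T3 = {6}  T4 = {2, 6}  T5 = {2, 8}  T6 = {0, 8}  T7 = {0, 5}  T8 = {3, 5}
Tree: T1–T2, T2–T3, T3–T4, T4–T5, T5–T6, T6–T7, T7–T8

A tree decomposition must satisfy three properties: every vertex lies in some bag; for every edge, both endpoints lie together in some bag; and for every vertex, the bags containing it form a connected subtree. Here edge (1,6) lies in no bag, so the decomposition is invalid.

No — edge (1,6) lies in no bag.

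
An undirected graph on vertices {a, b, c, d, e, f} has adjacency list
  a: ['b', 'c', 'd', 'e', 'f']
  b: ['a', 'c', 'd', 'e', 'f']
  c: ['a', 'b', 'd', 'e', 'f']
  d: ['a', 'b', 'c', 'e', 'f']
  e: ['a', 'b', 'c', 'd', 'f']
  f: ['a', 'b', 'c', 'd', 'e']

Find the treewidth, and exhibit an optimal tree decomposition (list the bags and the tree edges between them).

Treewidth 5.
One optimal decomposition is:
Bags: B1 = {a, b, c, d, e, f}
Tree: (single bag)

A single bag containing all 6 vertices is trivially a valid decomposition of width 5. On the other hand G contains the 6-clique {a, b, c, d, e, f}. A clique must lie in a single bag of any decomposition, so no decomposition can have width below 5. Therefore the treewidth is 5.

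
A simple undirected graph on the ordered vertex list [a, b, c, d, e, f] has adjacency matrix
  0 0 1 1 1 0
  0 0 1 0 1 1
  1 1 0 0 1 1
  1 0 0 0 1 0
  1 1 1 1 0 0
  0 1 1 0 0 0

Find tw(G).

A width-2 tree decomposition is:
Bags: B1 = {b, c, e}  B2 = {a, c, e}  B3 = {b, c, f}  B4 = {a, d, e}
Tree: B1–B2, B1–B3, B2–B4
Every bag has size at most 3, so the width is 3 − 1 = 2 and tw(G) ≤ 2. For the lower bound, the 3 vertices {a, d, e} are pairwise adjacent, and any tree decomposition puts a clique entirely inside one bag — forcing width ≥ 2. Combining the bounds, tw(G) = 2.

2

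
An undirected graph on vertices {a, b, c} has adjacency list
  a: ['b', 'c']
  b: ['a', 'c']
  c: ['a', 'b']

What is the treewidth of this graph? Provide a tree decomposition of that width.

Treewidth 2.
Bags: B1 = {a, b, c}
Tree: (single bag)

A single bag containing all 3 vertices is trivially a valid decomposition of width 2. For the lower bound, the 3 vertices {a, b, c} are pairwise adjacent, and any tree decomposition puts a clique entirely inside one bag — forcing width ≥ 2. Combining the bounds, tw(G) = 2.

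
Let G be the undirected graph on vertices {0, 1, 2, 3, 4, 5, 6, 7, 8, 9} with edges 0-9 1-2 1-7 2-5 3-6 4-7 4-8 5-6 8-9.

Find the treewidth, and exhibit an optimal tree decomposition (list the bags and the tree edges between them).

Treewidth 1.
One optimal decomposition is:
Bags: B1 = {3, 6}  B2 = {5, 6}  B3 = {2, 5}  B4 = {1, 2}  B5 = {1, 7}  B6 = {4, 7}  B7 = {4, 8}  B8 = {8, 9}  B9 = {0, 9}
Tree: B1–B2, B2–B3, B3–B4, B4–B5, B5–B6, B6–B7, B7–B8, B8–B9

The largest bag has 2 vertices, giving width 1; this decomposition certifies tw(G) ≤ 1. Since G has at least one edge (e.g. 3–6), it is not an edgeless graph, so tw(G) ≥ 1. Hence tw(G) = 1 exactly.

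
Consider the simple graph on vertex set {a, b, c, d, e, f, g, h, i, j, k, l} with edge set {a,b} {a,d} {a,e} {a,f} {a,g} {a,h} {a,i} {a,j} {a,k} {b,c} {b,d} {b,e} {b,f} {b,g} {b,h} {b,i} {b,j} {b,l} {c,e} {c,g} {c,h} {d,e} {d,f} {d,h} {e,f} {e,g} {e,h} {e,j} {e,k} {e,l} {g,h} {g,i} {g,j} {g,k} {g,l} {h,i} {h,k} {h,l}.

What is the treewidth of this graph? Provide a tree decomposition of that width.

Treewidth 4.
Bags: B1 = {a, b, e, g, h}  B2 = {b, e, g, h, l}  B3 = {a, b, d, e, h}  B4 = {a, b, d, e, f}  B5 = {b, c, e, g, h}  B6 = {a, b, e, g, j}  B7 = {a, b, g, h, i}  B8 = {a, e, g, h, k}
Tree: B1–B2, B1–B3, B3–B4, B2–B5, B1–B6, B1–B7, B1–B8

Each bag holds 5 vertices, so the decomposition has width 4, which upper-bounds the treewidth. On the other hand G contains the 5-clique {a, e, g, h, k}. A clique must lie in a single bag of any decomposition, so no decomposition can have width below 4. Hence tw(G) = 4 exactly.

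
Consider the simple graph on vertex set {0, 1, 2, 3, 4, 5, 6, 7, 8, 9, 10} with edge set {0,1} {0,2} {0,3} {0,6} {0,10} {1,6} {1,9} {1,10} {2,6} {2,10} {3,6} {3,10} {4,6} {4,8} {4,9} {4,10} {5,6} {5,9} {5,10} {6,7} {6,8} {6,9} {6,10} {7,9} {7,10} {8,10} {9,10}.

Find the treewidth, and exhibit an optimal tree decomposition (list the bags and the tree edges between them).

The largest bag has 4 vertices, giving width 3; this decomposition certifies tw(G) ≤ 3. On the other hand G contains the 4-clique {0, 1, 6, 10}. A clique must lie in a single bag of any decomposition, so no decomposition can have width below 3. The upper and lower bounds meet at 3, so that is the treewidth.

Treewidth 3.
One such decomposition:
Bags: B1 = {1, 6, 9, 10}  B2 = {6, 7, 9, 10}  B3 = {4, 6, 9, 10}  B4 = {0, 1, 6, 10}  B5 = {4, 6, 8, 10}  B6 = {0, 3, 6, 10}  B7 = {0, 2, 6, 10}  B8 = {5, 6, 9, 10}
Tree: B1–B2, B1–B3, B1–B4, B3–B5, B4–B6, B4–B7, B3–B8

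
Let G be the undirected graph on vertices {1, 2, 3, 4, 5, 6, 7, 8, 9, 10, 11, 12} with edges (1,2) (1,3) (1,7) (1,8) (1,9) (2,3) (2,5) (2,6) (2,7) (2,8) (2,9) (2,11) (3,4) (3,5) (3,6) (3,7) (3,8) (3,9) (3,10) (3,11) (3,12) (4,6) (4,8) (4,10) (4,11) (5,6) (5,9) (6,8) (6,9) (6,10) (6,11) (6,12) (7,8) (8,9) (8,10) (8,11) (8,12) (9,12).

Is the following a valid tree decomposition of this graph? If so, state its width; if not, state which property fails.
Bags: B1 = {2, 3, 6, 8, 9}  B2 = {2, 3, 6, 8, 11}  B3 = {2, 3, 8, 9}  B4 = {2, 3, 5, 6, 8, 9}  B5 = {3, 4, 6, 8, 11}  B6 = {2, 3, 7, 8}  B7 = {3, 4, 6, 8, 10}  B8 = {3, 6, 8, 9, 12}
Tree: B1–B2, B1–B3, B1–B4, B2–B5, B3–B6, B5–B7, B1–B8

A tree decomposition must satisfy three properties: every vertex lies in some bag; for every edge, both endpoints lie together in some bag; and for every vertex, the bags containing it form a connected subtree. Here vertex 1 appears in no bag, so the decomposition is invalid.

No — vertex 1 appears in no bag.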